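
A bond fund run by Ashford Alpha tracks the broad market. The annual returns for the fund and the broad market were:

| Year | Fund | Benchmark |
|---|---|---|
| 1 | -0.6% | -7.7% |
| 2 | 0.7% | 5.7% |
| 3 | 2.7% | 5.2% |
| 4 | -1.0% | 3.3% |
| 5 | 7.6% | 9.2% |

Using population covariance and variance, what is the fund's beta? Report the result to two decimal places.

0.36

r̄p = 1.8800%,  r̄m = 3.1400%
Cov = Σ(rp − r̄p)(rm − r̄m) / 5 = 11.9508
Var(rm) = Σ(rm − r̄m)² / 5 = 33.0104
β = Cov / Var = 11.9508 / 33.0104 = 0.3620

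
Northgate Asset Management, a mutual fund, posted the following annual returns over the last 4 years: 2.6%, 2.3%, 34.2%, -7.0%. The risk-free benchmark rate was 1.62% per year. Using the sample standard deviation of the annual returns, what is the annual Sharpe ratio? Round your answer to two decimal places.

0.36

r̄ = (2.6 + 2.3 + 34.2 − 7) / 4 = 8.0250%
Sample std dev = √[973.0875 / 3] = 18.0101%
Sharpe = (r̄ − rf) / σ = (8.0250 − 1.62) / 18.0101 = 6.4050 / 18.0101 = 0.3556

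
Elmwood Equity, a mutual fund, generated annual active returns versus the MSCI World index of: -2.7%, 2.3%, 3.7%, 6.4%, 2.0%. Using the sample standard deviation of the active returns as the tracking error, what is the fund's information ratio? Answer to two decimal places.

0.71

μ = (-2.7 + 2.3 + 3.7 + 6.4 + 2) / 5 = 2.3400%
Σ(r − μ)² = (-2.7 − 2.3400)² + (2.3 − 2.3400)² + … = 43.8520
sample σ = √(43.8520 / 4) = √10.9630 = 3.3110%
IR = μ / tracking error = 2.3400 / 3.3110 = 0.7067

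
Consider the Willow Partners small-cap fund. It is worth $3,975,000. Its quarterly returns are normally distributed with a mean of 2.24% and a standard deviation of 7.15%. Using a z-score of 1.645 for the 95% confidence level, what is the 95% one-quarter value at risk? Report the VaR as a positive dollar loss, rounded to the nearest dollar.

$378,490

Return at the 95% tail: μ − z·σ = 2.24% − 1.645 × 7.15% = 2.24 − 11.76175 = -9.52175%
VaR = −(-9.52175%) × $3,975,000 = 9.52175% × $3,975,000 = $378,490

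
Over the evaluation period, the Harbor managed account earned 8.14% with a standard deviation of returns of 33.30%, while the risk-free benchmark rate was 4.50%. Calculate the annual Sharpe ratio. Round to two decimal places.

0.11

Sharpe = (Rp − Rf) / σp = (8.14% − 4.50%) / 33.30% = 3.64% / 33.30% = 0.1093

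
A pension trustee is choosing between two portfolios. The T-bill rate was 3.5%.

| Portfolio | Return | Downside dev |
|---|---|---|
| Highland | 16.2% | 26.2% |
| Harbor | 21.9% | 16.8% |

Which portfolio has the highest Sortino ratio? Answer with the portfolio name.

Highland: Sortino ratio = (16.2% − 3.5%) / 26.2% = 0.485
Harbor: Sortino ratio = (21.9% − 3.5%) / 16.8% = 1.095
Highest: Harbor (1.095).

Harbor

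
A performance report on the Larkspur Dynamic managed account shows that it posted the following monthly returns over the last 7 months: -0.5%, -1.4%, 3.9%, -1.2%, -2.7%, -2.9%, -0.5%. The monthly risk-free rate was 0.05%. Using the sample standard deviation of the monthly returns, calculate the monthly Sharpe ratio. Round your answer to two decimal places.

-0.36

r̄ = (-0.5 − 1.4 + 3.9 − 1.2 − 2.7 − 2.9 − 0.5) / 7 = -0.7571%
Σ(r − r̄)² = (-0.5 − (-0.7571))² + (-1.4 − (-0.7571))² + … = 30.7971
σ = √[30.7971 / 6] = 2.2656%
Sharpe = (r̄ − rf) / σ = (-0.7571 − 0.05) / 2.2656 = -0.8071 / 2.2656 = -0.3562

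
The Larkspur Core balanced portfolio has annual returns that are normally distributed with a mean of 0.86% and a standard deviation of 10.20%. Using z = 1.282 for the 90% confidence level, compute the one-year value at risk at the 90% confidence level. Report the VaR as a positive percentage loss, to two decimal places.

VaR (as % loss) = −(μ − z·σ) = −(0.86% − 1.282 × 10.20%) = −(-12.2164%) = 12.2164%

12.22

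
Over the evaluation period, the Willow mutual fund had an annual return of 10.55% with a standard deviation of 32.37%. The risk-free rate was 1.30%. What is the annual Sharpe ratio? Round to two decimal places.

Sharpe = (Rp − Rf) / σp = (10.55% − 1.30%) / 32.37% = 9.25% / 32.37% = 0.2858

0.29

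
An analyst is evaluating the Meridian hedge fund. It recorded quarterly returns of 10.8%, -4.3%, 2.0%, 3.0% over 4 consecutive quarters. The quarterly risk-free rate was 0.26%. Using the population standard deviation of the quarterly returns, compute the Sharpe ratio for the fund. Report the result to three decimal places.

0.488

μ = (10.8 − 4.3 + 2 + 3) / 4 = 11.50 / 4 = 2.8750%
Σ(r − μ)² = 115.0675; population σ = √(115.0675/4) = 5.3635%
Sharpe = (μ − rf) / σ = (2.8750 − 0.26) / 5.3635 = 2.6150 / 5.3635 = 0.4876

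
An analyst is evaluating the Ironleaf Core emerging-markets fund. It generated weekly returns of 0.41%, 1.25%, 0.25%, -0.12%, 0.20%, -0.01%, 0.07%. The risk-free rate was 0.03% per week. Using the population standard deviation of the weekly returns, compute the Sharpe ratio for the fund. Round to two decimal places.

0.62

r̄ = (0.41 + 1.25 + 0.25 − 0.12 + 0.2 − 0.01 + 0.07) / 7 = 0.2929%
Population σ = √[Σ(r − r̄)² / 7] = √[1.2521 / 7] = √0.1789 = 0.4230%
Sharpe = (r̄ − rf) / σ = (0.2929 − 0.03) / 0.4230 = 0.2629 / 0.4230 = 0.6215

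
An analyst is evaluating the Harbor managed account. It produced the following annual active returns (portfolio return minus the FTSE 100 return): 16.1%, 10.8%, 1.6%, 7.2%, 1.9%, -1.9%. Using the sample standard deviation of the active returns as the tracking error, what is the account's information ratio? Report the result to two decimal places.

r̄ = (16.1 + 10.8 + 1.6 + 7.2 + 1.9 − 1.9) / 6 = 5.9500%
Σ(r − r̄)² = (16.1 − 5.9500)² + (10.8 − 5.9500)² + … = 225.0550
σ = √[225.0550 / 5] = 6.7090%
IR = r̄ / tracking error = 5.9500 / 6.7090 = 0.8869

0.89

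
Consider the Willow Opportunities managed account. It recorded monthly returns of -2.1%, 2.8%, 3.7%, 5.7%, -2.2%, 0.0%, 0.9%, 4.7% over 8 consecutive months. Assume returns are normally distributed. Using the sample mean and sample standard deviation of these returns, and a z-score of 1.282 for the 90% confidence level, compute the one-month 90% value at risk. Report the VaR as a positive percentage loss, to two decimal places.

2.17

Mean return r̄ = 13.50 / 8 = 1.6875%
Σ(r − r̄)² = (-2.1 − 1.6875)² + (2.8 − 1.6875)² + … = 63.3888
sample σ = √(63.3888 / 7) = √9.0555 = 3.0092%
VaR = −(r̄ − z·σ) = −(1.6875 − 1.282 × 3.0092) = −(-2.1703) = 2.1703%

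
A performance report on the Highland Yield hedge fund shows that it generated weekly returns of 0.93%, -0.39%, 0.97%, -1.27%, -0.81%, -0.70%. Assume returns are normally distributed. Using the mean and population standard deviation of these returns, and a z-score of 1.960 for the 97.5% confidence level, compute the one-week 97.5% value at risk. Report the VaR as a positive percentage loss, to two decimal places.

1.90

Mean return r̄ = -1.270 / 6 = -0.2117%
Σ(r − r̄)² = (0.93 − (-0.2117))² + (-0.39 − (-0.2117))² + (0.97 − (-0.2117))² + … = 4.4481
population σ = √(4.4481 / 6) = √0.7414 = 0.8610%
VaR = −(r̄ − z·σ) = −(-0.2117 − 1.960 × 0.8610) = −(-1.8993) = 1.8993%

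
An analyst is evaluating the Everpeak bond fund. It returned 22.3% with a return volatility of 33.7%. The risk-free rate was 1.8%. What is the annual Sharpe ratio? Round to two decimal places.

Sharpe = (Rp − Rf) / σp = (22.3% − 1.8%) / 33.7% = 20.50% / 33.7% = 0.6083

0.61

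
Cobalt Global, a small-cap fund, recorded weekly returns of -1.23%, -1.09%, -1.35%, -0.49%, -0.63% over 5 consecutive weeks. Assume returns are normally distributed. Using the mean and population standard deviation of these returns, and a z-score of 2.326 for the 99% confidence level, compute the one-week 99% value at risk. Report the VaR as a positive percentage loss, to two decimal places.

Mean return μ = -4.790 / 5 = -0.9580%
Population std dev = √[0.5717 / 5] = 0.3381%
VaR = −(μ − z·σ) = −(-0.9580 − 2.326 × 0.3381) = −(-1.7444) = 1.7444%

1.74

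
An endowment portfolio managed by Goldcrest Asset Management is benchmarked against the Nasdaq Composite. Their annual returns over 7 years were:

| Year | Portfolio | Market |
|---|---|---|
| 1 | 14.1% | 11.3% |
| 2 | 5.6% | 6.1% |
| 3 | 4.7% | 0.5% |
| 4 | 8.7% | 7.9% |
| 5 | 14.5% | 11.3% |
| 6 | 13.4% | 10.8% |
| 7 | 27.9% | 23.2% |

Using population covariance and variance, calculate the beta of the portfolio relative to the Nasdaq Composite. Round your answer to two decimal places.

r̄p = 12.7000%,  r̄m = 10.1571%
Cov = Σ(rp − r̄p)(rm − r̄m) / 7 = 45.3500
Var(rm) = Σ(rm − r̄m)² / 7 = 41.1367
β = Cov / Var = 45.3500 / 41.1367 = 1.1024

1.10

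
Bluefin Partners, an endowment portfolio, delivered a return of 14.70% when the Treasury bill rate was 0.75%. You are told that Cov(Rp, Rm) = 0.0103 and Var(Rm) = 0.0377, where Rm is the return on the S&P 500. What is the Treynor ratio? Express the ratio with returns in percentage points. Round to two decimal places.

β = Cov / Var = 0.0103 / 0.0377 = 0.2732
Treynor = (Rp − Rf) / β = (14.70% − 0.75%) / 0.2732 = 13.95 / 0.2732 = 51.0615

51.06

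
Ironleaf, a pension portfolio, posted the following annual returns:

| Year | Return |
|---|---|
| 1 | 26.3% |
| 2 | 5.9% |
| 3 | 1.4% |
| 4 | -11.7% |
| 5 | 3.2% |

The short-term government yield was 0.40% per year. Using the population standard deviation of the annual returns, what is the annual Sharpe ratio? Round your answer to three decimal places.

r̄ = (26.3 + 5.9 + 1.4 − 11.7 + 3.2) / 5 = 5.0200%
Population σ = √[Σ(r − r̄)² / 5] = √[749.5880 / 5] = √149.9176 = 12.2441%
Sharpe = (r̄ − rf) / σ = (5.0200 − 0.4) / 12.2441 = 4.6200 / 12.2441 = 0.3773

0.377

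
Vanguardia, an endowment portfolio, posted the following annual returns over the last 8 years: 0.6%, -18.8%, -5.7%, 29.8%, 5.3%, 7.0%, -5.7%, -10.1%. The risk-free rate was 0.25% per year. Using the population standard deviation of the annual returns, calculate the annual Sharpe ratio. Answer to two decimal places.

0.00

μ = (0.6 − 18.8 − 5.7 + 29.8 + 5.3 + 7 − 5.7 − 10.1) / 8 = 0.3000%
Σ(r − μ)² = 1485.2000; population σ = √(1485.2000/8) = 13.6253%
Sharpe = (μ − rf) / σ = (0.3000 − 0.25) / 13.6253 = 0.0500 / 13.6253 = 0.0037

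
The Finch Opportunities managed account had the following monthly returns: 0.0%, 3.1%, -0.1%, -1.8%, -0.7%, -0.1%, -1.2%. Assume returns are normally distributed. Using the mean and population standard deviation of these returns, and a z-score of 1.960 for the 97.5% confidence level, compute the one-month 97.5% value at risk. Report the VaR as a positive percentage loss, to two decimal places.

2.96

Mean return r̄ = -0.80 / 7 = -0.1143%
Σ(r − r̄)² = (0 − (-0.1143))² + (3.1 − (-0.1143))² + (-0.1 − (-0.1143))² + … = 14.7086
population σ = √(14.7086 / 7) = √2.1012 = 1.4496%
VaR = −(r̄ − z·σ) = −(-0.1143 − 1.960 × 1.4496) = −(-2.9555) = 2.9555%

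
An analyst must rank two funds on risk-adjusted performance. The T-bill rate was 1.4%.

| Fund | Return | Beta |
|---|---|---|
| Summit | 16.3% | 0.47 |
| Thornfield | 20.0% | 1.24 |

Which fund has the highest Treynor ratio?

Summit

Summit: Treynor = (16.3% − 1.4%) / 0.47 = 31.702
Thornfield: Treynor = (20.0% − 1.4%) / 1.24 = 15.000
Highest: Summit (31.702).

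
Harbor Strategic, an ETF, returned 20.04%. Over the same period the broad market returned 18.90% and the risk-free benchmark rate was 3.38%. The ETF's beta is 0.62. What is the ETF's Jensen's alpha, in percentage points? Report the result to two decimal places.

CAPM expected return = Rf + β(Rm − Rf) = 3.38% + 0.62 × (18.90% − 3.38%) = 3.38 + 0.62 × 15.52 = 13.0024%
Jensen's α = Rp − E[R] = 20.04% − 13.0024% = 7.0376

7.04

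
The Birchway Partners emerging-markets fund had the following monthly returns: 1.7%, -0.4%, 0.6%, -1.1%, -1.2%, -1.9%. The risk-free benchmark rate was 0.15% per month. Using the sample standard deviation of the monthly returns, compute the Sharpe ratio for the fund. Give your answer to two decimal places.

-0.40

r̄ = (1.7 − 0.4 + 0.6 − 1.1 − 1.2 − 1.9) / 6 = -0.3833%
Σ(r − r̄)² = 8.7883; sample σ = √(8.7883/5) = 1.3258%
Sharpe = (r̄ − rf) / σ = (-0.3833 − 0.15) / 1.3258 = -0.5333 / 1.3258 = -0.4022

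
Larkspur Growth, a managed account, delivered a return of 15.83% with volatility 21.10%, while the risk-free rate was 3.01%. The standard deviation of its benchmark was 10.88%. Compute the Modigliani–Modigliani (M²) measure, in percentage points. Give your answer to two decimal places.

Sharpe = (Rp − Rf) / σp = (15.83% − 3.01%) / 21.10% = 0.6076
M² = Rf + Sharpe × σm = 3.01% + 0.6076 × 10.88% = 9.6207%

9.62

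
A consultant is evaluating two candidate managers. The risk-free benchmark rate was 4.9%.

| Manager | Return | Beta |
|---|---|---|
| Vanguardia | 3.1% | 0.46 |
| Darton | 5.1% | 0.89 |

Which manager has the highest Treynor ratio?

Darton

Vanguardia: Treynor = (3.1% − 4.9%) / 0.46 = -3.913
Darton: Treynor = (5.1% − 4.9%) / 0.89 = 0.225
Highest: Darton (0.225).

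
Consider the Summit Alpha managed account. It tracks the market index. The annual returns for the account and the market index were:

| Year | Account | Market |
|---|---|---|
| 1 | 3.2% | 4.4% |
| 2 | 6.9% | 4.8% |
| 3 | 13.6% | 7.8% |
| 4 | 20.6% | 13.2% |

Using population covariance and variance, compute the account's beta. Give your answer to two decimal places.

r̄p = 11.0750%,  r̄m = 7.5500%
Cov = Σ(rp − r̄p)(rm − r̄m) / 4 = 22.6838
Var(rm) = Σ(rm − r̄m)² / 4 = 12.3675
β = Cov / Var = 22.6838 / 12.3675 = 1.8341

1.83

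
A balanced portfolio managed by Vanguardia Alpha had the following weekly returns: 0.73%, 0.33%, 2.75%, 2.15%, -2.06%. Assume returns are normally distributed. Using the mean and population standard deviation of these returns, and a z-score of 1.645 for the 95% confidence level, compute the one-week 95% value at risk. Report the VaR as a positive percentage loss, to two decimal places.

1.98

r̄ = (0.73 + 0.33 + 2.75 + 2.15 − 2.06) / 5 = 0.7800%
Population σ = √[Σ(r − r̄)² / 5] = √[14.0284 / 5] = √2.8057 = 1.6750%
VaR = −(r̄ − z·σ) = −(0.7800 − 1.645 × 1.6750) = −(-1.9754) = 1.9754%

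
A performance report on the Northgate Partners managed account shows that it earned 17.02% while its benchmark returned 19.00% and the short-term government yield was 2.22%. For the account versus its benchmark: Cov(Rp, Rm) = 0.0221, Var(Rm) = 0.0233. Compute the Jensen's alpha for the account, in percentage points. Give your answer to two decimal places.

-1.12

β = Cov / Var = 0.0221 / 0.0233 = 0.9485
E[R] = Rf + β(Rm − Rf) = 2.22% + 0.9485 × (19.00% − 2.22%) = 18.1358%
α = Rp − E[R] = 17.02% − 18.1358% = -1.1158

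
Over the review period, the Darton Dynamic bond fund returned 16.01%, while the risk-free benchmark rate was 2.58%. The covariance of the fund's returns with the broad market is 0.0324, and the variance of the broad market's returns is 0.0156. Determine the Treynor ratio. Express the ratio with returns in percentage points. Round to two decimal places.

β = Cov / Var = 0.0324 / 0.0156 = 2.0769
Treynor = (Rp − Rf) / β = (16.01% − 2.58%) / 2.0769 = 13.43 / 2.0769 = 6.4664

6.47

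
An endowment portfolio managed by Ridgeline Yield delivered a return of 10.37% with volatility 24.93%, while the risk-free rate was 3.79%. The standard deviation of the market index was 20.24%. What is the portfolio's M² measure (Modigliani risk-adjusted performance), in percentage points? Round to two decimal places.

Sharpe = (Rp − Rf) / σp = (10.37% − 3.79%) / 24.93% = 0.2639
M² = Rf + Sharpe × σm = 3.79% + 0.2639 × 20.24% = 9.1313%

9.13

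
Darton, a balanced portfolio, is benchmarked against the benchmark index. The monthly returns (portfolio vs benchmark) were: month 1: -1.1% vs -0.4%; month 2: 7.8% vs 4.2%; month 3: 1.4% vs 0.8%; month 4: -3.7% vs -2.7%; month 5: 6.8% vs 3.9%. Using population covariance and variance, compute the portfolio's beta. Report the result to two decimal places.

1.69

r̄p = 2.2400%,  r̄m = 1.1600%
Cov = Σ(rp − r̄p)(rm − r̄m) / 5 = 11.5676
Var(rm) = Σ(rm − r̄m)² / 5 = 6.8424
β = Cov / Var = 11.5676 / 6.8424 = 1.6906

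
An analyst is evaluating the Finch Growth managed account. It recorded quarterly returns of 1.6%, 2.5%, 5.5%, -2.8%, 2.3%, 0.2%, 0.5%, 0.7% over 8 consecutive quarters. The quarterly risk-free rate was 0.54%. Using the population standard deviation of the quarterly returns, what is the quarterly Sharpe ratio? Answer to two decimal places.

0.35

μ = (1.6 + 2.5 + 5.5 − 2.8 + 2.3 + 0.2 + 0.5 + 0.7) / 8 = 10.50 / 8 = 1.3125%
Σ(r − μ)² = (1.6 − 1.3125)² + (2.5 − 1.3125)² + (5.5 − 1.3125)² + … = 39.1888
population σ = √(39.1888 / 8) = √4.8986 = 2.2133%
Sharpe = (μ − rf) / σ = (1.3125 − 0.54) / 2.2133 = 0.7725 / 2.2133 = 0.3490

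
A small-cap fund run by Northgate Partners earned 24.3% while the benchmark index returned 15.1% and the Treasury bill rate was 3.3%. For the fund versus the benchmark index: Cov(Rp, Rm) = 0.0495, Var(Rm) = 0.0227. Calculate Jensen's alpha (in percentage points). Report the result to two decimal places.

β = Cov / Var = 0.0495 / 0.0227 = 2.1806
E[R] = Rf + β(Rm − Rf) = 3.3% + 2.1806 × (15.1% − 3.3%) = 29.0311%
α = Rp − E[R] = 24.3% − 29.0311% = -4.7311

-4.73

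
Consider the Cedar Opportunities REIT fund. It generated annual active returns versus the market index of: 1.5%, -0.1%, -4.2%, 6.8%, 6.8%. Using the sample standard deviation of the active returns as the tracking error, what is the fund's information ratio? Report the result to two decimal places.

0.46

r̄ = (1.5 − 0.1 − 4.2 + 6.8 + 6.8) / 5 = 10.80 / 5 = 2.1600%
Σ(r − r̄)² = (1.5 − 2.1600)² + (-0.1 − 2.1600)² + … = 89.0520
sample σ = √(89.0520 / 4) = √22.2630 = 4.7184%
IR = r̄ / tracking error = 2.1600 / 4.7184 = 0.4578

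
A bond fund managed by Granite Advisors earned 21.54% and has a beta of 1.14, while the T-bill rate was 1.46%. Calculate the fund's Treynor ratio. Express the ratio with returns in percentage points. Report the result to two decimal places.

17.61

Treynor = (Rp − Rf) / β = (21.54% − 1.46%) / 1.14 = 20.08 / 1.14 = 17.6140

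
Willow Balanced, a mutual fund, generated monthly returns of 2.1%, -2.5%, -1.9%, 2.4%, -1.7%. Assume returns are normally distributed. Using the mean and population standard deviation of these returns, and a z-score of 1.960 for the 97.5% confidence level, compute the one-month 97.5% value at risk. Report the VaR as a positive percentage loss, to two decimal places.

4.47

r̄ = (2.1 − 2.5 − 1.9 + 2.4 − 1.7) / 5 = -0.3200%
Population σ = √[Σ(r − r̄)² / 5] = √[22.4080 / 5] = √4.4816 = 2.1170%
VaR = −(r̄ − z·σ) = −(-0.3200 − 1.960 × 2.1170) = −(-4.4693) = 4.4693%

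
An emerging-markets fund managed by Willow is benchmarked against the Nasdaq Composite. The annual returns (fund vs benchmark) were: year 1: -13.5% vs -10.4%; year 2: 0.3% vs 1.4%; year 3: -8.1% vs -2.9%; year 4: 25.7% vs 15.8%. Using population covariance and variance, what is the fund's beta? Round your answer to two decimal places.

r̄p = 1.1000%,  r̄m = 0.9750%
Cov = Σ(rp − r̄p)(rm − r̄m) / 4 = 141.5200
Var(rm) = Σ(rm − r̄m)² / 4 = 91.0919
β = Cov / Var = 141.5200 / 91.0919 = 1.5536

1.55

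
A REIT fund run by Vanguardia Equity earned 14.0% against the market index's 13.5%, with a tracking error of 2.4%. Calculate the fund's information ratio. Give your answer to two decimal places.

0.21

IR = (Rp − Rb) / TE = (14.0% − 13.5%) / 2.4% = 0.50% / 2.4% = 0.2083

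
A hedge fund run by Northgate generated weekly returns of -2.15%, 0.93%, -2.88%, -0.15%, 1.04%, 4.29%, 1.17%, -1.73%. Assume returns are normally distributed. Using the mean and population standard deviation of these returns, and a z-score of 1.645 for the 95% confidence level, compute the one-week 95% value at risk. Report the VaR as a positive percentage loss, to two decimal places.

3.50

r̄ = (-2.15 + 0.93 − 2.88 − 0.15 + 1.04 + 4.29 + 1.17 − 1.73) / 8 = 0.0650%
Σ(r − r̄)² = (-2.15 − 0.0650)² + (0.93 − 0.0650)² + (-2.88 − 0.0650)² + … = 37.6180
population σ = √(37.6180 / 8) = √4.7023 = 2.1685%
VaR = −(r̄ − z·σ) = −(0.0650 − 1.645 × 2.1685) = −(-3.5022) = 3.5022%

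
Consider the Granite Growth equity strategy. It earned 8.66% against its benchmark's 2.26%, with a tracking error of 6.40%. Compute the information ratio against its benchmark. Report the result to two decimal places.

IR = (Rp − Rb) / TE = (8.66% − 2.26%) / 6.40% = 6.40% / 6.40% = 1.0000

1.00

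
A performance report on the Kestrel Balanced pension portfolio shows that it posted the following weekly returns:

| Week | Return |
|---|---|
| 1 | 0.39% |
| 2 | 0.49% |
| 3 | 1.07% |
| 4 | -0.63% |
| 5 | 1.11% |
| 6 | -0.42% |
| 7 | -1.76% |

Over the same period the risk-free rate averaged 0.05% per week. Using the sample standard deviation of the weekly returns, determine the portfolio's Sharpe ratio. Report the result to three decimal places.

μ = (0.39 + 0.49 + 1.07 − 0.63 + 1.11 − 0.42 − 1.76) / 7 = 0.250 / 7 = 0.0357%
Σ(r − μ)² = (0.39 − 0.0357)² + (0.49 − 0.0357)² + … = 6.4312
σ = √[6.4312 / 6] = 1.0353%
Sharpe = (μ − rf) / σ = (0.0357 − 0.05) / 1.0353 = -0.0143 / 1.0353 = -0.0138

-0.014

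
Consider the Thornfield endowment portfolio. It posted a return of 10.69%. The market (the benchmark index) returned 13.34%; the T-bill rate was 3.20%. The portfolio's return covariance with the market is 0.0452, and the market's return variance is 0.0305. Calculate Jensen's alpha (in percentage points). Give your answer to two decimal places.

-7.54

β = Cov / Var = 0.0452 / 0.0305 = 1.4820
E[R] = Rf + β(Rm − Rf) = 3.20% + 1.4820 × (13.34% − 3.20%) = 18.2275%
α = Rp − E[R] = 10.69% − 18.2275% = -7.5375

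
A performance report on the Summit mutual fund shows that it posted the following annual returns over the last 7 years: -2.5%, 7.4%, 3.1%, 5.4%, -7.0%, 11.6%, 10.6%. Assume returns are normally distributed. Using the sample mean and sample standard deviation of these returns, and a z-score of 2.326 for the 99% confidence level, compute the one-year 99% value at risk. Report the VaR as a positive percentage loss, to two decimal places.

Mean return μ = 28.60 / 7 = 4.0857%
Sample std dev = √[278.8486 / 6] = 6.8172%
VaR = −(μ − z·σ) = −(4.0857 − 2.326 × 6.8172) = −(-11.7711) = 11.7711%

11.77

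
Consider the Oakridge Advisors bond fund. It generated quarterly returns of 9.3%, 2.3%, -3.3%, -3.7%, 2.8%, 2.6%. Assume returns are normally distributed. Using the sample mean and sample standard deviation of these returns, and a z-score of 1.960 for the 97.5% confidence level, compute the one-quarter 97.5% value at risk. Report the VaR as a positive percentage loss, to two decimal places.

r̄ = (9.3 + 2.3 − 3.3 − 3.7 + 2.8 + 2.6) / 6 = 1.6667%
Sample std dev = √[114.2933 / 5] = 4.7811%
VaR = −(r̄ − z·σ) = −(1.6667 − 1.960 × 4.7811) = −(-7.7043) = 7.7043%

7.70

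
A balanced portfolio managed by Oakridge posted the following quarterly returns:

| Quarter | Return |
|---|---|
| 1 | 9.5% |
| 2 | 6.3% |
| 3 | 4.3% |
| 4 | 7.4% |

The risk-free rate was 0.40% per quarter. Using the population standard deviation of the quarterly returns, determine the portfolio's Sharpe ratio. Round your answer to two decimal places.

r̄ = (9.5 + 6.3 + 4.3 + 7.4) / 4 = 6.8750%
Population σ = √[Σ(r − r̄)² / 4] = √[14.1275 / 4] = √3.5319 = 1.8793%
Sharpe = (r̄ − rf) / σ = (6.8750 − 0.4) / 1.8793 = 6.4750 / 1.8793 = 3.4454

3.45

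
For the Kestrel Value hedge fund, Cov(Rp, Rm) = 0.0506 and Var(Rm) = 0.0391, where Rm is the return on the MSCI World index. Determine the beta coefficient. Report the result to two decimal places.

β = Cov(Rp, Rm) / Var(Rm) = 0.0506 / 0.0391 = 1.2941

1.29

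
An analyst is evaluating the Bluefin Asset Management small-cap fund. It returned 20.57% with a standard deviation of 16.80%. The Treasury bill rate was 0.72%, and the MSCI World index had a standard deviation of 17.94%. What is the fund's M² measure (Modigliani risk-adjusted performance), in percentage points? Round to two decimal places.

Sharpe = (Rp − Rf) / σp = (20.57% − 0.72%) / 16.80% = 1.1815
M² = Rf + Sharpe × σm = 0.72% + 1.1815 × 17.94% = 21.9161%

21.92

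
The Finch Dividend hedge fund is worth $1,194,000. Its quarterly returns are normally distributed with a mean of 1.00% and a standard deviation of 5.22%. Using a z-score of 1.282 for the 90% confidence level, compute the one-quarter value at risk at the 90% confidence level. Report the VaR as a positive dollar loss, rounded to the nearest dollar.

$67,963

Return at the 90% tail: μ − z·σ = 1.00% − 1.282 × 5.22% = 1 − 6.69204 = -5.69204%
VaR = −(-5.69204%) × $1,194,000 = 5.69204% × $1,194,000 = $67,963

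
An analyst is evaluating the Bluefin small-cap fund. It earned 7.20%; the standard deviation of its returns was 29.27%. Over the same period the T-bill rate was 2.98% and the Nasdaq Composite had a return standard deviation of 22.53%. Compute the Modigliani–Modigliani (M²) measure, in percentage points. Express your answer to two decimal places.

Sharpe = (Rp − Rf) / σp = (7.20% − 2.98%) / 29.27% = 0.1442
M² = Rf + Sharpe × σm = 2.98% + 0.1442 × 22.53% = 6.2288%

6.23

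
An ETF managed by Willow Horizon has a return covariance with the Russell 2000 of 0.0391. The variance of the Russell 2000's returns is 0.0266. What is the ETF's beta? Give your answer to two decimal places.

β = Cov(Rp, Rm) / Var(Rm) = 0.0391 / 0.0266 = 1.4699

1.47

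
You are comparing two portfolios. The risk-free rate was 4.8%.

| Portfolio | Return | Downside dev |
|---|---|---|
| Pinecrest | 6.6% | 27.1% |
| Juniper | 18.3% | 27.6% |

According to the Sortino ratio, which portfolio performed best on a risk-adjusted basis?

Pinecrest: Sortino ratio = (6.6% − 4.8%) / 27.1% = 0.066
Juniper: Sortino ratio = (18.3% − 4.8%) / 27.6% = 0.489
Highest: Juniper (0.489).

Juniper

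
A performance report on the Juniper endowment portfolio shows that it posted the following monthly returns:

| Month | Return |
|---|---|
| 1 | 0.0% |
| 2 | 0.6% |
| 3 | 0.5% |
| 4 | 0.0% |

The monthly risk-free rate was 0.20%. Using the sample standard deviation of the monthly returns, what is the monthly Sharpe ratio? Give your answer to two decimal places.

r̄ = (0 + 0.6 + 0.5 + 0) / 4 = 1.10 / 4 = 0.2750%
Σ(r − r̄)² = (0 − 0.2750)² + (0.6 − 0.2750)² + … = 0.3075
sample σ = √(0.3075 / 3) = √0.1025 = 0.3202%
Sharpe = (r̄ − rf) / σ = (0.2750 − 0.2) / 0.3202 = 0.0750 / 0.3202 = 0.2342

0.23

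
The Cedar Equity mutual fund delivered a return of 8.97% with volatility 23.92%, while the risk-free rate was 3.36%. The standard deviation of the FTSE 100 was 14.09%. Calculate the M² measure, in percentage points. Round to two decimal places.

Sharpe = (Rp − Rf) / σp = (8.97% − 3.36%) / 23.92% = 0.2345
M² = Rf + Sharpe × σm = 3.36% + 0.2345 × 14.09% = 6.6641%

6.66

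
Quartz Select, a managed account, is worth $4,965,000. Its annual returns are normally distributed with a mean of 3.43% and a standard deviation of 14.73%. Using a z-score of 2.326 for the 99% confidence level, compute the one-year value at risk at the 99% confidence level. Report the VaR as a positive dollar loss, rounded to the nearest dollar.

$1,530,808

Return at the 99% tail: μ − z·σ = 3.43% − 2.326 × 14.73% = 3.43 − 34.26198 = -30.83198%
VaR = −(-30.83198%) × $4,965,000 = 30.83198% × $4,965,000 = $1,530,808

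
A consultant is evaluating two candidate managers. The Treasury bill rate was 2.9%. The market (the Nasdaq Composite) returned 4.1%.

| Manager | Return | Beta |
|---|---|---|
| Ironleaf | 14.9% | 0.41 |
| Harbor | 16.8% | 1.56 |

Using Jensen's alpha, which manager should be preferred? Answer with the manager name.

Harbor

Ironleaf: α = 14.9% − [2.9% + 0.41 × (4.1% − 2.9%)] = 11.508
Harbor: α = 16.8% − [2.9% + 1.56 × (4.1% − 2.9%)] = 12.028
Highest: Harbor (12.028).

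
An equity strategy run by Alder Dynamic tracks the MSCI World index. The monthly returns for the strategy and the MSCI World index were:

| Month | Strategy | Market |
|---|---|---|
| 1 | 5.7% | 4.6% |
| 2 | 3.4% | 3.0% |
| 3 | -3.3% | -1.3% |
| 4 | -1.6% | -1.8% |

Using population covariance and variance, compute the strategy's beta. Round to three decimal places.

1.294

r̄p = 1.0500%,  r̄m = 1.1250%
Cov = Σ(rp − r̄p)(rm − r̄m) / 4 = 9.7163
Var(rm) = Σ(rm − r̄m)² / 4 = 7.5069
β = Cov / Var = 9.7163 / 7.5069 = 1.2943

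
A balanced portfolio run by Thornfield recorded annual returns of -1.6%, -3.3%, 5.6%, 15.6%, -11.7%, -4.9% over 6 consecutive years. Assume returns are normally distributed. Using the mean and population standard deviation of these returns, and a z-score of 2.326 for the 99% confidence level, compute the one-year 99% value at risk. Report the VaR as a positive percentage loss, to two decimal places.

r̄ = (-1.6 − 3.3 + 5.6 + 15.6 − 11.7 − 4.9) / 6 = -0.0500%
Population std dev = √[449.0550 / 6] = 8.6512%
VaR = −(r̄ − z·σ) = −(-0.0500 − 2.326 × 8.6512) = −(-20.1727) = 20.1727%

20.17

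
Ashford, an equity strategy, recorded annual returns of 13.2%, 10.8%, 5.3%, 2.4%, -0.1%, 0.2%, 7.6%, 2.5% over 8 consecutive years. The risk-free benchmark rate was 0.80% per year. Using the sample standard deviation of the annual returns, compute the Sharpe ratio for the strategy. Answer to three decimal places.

Mean return μ = 41.90 / 8 = 5.2375%
Sample σ = √[Σ(r − μ)² / 7] = √[169.3388 / 7] = √24.1913 = 4.9185%
Sharpe = (μ − rf) / σ = (5.2375 − 0.8) / 4.9185 = 4.4375 / 4.9185 = 0.9022

0.902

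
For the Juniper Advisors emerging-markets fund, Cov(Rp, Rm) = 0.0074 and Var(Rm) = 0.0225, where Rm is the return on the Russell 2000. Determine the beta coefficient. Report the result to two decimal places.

β = Cov(Rp, Rm) / Var(Rm) = 0.0074 / 0.0225 = 0.3289

0.33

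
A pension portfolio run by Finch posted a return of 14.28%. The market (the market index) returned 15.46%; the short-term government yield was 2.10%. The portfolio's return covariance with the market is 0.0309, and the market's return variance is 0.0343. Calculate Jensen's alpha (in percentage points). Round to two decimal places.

β = Cov / Var = 0.0309 / 0.0343 = 0.9009
E[R] = Rf + β(Rm − Rf) = 2.10% + 0.9009 × (15.46% − 2.10%) = 14.1360%
α = Rp − E[R] = 14.28% − 14.1360% = 0.1440

0.14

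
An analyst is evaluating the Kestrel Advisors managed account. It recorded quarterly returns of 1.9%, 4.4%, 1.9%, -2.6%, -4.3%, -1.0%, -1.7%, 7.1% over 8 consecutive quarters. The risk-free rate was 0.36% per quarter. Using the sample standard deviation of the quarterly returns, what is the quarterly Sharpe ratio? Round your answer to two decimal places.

r̄ = (1.9 + 4.4 + 1.9 − 2.6 − 4.3 − 1 − 1.7 + 7.1) / 8 = 5.70 / 8 = 0.7125%
Sample std dev = √[102.0688 / 7] = 3.8185%
Sharpe = (r̄ − rf) / σ = (0.7125 − 0.36) / 3.8185 = 0.3525 / 3.8185 = 0.0923

0.09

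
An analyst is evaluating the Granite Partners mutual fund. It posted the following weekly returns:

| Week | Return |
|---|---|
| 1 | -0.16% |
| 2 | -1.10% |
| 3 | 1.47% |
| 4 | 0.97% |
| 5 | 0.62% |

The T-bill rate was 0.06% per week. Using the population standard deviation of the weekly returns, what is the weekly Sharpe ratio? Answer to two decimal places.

r̄ = (-0.16 − 1.1 + 1.47 + 0.97 + 0.62) / 5 = 0.3600%
Population std dev = √[4.0738 / 5] = 0.9026%
Sharpe = (r̄ − rf) / σ = (0.3600 − 0.06) / 0.9026 = 0.3000 / 0.9026 = 0.3324

0.33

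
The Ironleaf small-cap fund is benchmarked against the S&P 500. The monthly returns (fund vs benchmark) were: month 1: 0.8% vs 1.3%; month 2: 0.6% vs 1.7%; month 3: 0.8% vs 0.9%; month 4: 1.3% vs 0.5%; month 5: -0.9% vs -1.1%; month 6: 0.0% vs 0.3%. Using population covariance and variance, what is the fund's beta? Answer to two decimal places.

0.60

r̄p = 0.4333%,  r̄m = 0.6000%
Cov = Σ(rp − r̄p)(rm − r̄m) / 6 = 0.4767
Var(rm) = Σ(rm − r̄m)² / 6 = 0.7967
β = Cov / Var = 0.4767 / 0.7967 = 0.5983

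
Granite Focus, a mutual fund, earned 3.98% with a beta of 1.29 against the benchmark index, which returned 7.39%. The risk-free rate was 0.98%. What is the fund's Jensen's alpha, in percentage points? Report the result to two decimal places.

-5.27

CAPM expected return = Rf + β(Rm − Rf) = 0.98% + 1.29 × (7.39% − 0.98%) = 0.98 + 1.29 × 6.41 = 9.2489%
Jensen's α = Rp − E[R] = 3.98% − 9.2489% = -5.2689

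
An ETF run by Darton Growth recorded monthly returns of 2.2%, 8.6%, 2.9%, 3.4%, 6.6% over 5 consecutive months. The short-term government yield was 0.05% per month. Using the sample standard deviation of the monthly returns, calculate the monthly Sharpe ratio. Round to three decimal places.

1.713

μ = (2.2 + 8.6 + 2.9 + 3.4 + 6.6) / 5 = 4.7400%
Σ(r − μ)² = (2.2 − 4.7400)² + (8.6 − 4.7400)² + (2.9 − 4.7400)² + … = 29.9920
sample σ = √(29.9920 / 4) = √7.4980 = 2.7382%
Sharpe = (μ − rf) / σ = (4.7400 − 0.05) / 2.7382 = 4.6900 / 2.7382 = 1.7128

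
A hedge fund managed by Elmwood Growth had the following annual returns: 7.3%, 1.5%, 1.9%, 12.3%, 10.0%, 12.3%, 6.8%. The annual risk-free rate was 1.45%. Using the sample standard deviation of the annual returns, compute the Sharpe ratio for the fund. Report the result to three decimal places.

1.339

r̄ = (7.3 + 1.5 + 1.9 + 12.3 + 10 + 12.3 + 6.8) / 7 = 7.4429%
Σ(r − r̄)² = (7.3 − 7.4429)² + (1.5 − 7.4429)² + (1.9 − 7.4429)² + … = 120.1971
σ = √[120.1971 / 6] = 4.4758%
Sharpe = (r̄ − rf) / σ = (7.4429 − 1.45) / 4.4758 = 5.9929 / 4.4758 = 1.3390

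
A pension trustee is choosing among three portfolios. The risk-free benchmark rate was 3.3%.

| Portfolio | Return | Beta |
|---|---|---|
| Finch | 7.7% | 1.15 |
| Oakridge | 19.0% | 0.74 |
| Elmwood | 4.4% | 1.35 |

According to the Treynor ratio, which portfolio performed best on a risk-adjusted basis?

Finch: Treynor = (7.7% − 3.3%) / 1.15 = 3.826
Oakridge: Treynor = (19.0% − 3.3%) / 0.74 = 21.216
Elmwood: Treynor = (4.4% − 3.3%) / 1.35 = 0.815
Highest: Oakridge (21.216).

Oakridge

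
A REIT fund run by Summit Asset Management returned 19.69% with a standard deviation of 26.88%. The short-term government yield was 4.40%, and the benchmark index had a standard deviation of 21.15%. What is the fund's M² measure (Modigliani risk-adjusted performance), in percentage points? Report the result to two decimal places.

Sharpe = (Rp − Rf) / σp = (19.69% − 4.40%) / 26.88% = 0.5688
M² = Rf + Sharpe × σm = 4.40% + 0.5688 × 21.15% = 16.4301%

16.43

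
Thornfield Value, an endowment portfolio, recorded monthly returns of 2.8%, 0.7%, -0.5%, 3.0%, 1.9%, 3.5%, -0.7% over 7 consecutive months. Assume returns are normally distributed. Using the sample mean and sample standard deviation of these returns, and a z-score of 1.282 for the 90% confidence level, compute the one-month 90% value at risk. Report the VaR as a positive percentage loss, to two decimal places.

Mean return r̄ = 10.70 / 7 = 1.5286%
Σ(r − r̄)² = (2.8 − 1.5286)² + (0.7 − 1.5286)² + … = 17.5743
sample σ = √(17.5743 / 6) = √2.9291 = 1.7115%
VaR = −(r̄ − z·σ) = −(1.5286 − 1.282 × 1.7115) = −(-0.6655) = 0.6655%

0.67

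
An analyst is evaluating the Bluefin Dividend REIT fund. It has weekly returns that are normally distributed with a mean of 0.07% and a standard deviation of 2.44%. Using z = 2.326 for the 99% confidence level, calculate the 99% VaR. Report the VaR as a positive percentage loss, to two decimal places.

5.61

VaR (as % loss) = −(μ − z·σ) = −(0.07% − 2.326 × 2.44%) = −(-5.60544%) = 5.60544%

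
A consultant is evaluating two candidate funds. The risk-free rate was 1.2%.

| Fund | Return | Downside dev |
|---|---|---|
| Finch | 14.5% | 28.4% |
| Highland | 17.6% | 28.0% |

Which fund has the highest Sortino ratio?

Finch: Sortino ratio = (14.5% − 1.2%) / 28.4% = 0.468
Highland: Sortino ratio = (17.6% − 1.2%) / 28.0% = 0.586
Highest: Highland (0.586).

Highland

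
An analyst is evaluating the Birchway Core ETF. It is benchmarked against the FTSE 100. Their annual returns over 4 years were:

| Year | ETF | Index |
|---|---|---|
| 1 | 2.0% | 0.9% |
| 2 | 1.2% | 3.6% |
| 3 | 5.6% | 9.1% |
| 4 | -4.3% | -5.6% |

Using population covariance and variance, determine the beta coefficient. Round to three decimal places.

0.645

r̄p = 1.1250%,  r̄m = 2.0000%
Cov = Σ(rp − r̄p)(rm − r̄m) / 4 = 18.0400
Var(rm) = Σ(rm − r̄m)² / 4 = 27.9850
β = Cov / Var = 18.0400 / 27.9850 = 0.6446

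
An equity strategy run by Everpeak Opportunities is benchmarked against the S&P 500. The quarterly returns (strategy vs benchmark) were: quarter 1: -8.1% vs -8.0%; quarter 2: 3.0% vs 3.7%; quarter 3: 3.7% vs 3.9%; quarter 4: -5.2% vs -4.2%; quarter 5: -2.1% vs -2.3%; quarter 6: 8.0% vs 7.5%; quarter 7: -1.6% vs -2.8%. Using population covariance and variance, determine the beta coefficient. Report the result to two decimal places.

r̄p = -0.3286%,  r̄m = -0.3143%
Cov = Σ(rp − r̄p)(rm − r̄m) / 7 = 25.8224
Var(rm) = Σ(rm − r̄m)² / 7 = 25.6041
β = Cov / Var = 25.8224 / 25.6041 = 1.0085

1.01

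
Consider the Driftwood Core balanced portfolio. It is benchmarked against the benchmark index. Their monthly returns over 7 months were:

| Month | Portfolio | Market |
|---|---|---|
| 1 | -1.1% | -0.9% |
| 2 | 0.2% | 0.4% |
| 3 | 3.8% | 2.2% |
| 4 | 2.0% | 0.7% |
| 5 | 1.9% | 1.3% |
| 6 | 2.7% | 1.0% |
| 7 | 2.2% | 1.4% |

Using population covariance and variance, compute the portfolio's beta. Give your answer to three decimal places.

1.577

r̄p = 1.6714%,  r̄m = 0.8714%
Cov = Σ(rp − r̄p)(rm − r̄m) / 7 = 1.2692
Var(rm) = Σ(rm − r̄m)² / 7 = 0.8049
β = Cov / Var = 1.2692 / 0.8049 = 1.5768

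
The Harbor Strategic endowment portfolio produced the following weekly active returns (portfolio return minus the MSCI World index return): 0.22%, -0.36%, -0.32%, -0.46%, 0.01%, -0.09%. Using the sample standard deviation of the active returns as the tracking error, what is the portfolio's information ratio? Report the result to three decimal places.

-0.645

Mean return r̄ = -1.000 / 6 = -0.1667%
Σ(r − r̄)² = 0.3335; sample σ = √(0.3335/5) = 0.2583%
IR = r̄ / tracking error = -0.1667 / 0.2583 = -0.6454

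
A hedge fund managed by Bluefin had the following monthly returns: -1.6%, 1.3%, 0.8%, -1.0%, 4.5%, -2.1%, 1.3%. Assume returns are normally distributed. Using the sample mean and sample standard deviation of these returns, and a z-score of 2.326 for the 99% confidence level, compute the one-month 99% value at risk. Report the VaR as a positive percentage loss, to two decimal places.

4.81

r̄ = (-1.6 + 1.3 + 0.8 − 1 + 4.5 − 2.1 + 1.3) / 7 = 3.20 / 7 = 0.4571%
Sample std dev = √[30.7771 / 6] = 2.2648%
VaR = −(r̄ − z·σ) = −(0.4571 − 2.326 × 2.2648) = −(-4.8108) = 4.8108%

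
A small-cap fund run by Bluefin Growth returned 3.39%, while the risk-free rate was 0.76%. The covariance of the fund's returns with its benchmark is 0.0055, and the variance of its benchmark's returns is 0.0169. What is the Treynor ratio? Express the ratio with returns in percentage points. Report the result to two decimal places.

8.08

β = Cov / Var = 0.0055 / 0.0169 = 0.3254
Treynor = (Rp − Rf) / β = (3.39% − 0.76%) / 0.3254 = 2.63 / 0.3254 = 8.0824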